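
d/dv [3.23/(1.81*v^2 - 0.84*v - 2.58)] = (2.7132 - 11.6926*v)/(-1.81*v^2 + 0.84*v + 2.58)^2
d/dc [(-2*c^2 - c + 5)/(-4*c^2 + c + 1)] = 6*(-c^2 + 6*c - 1)/(16*c^4 - 8*c^3 - 7*c^2 + 2*c + 1)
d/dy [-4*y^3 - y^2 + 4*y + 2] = -12*y^2 - 2*y + 4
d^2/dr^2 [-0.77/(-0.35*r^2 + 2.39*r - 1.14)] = (-0.18865*r^2 + 1.28821*r + 0.77*(0.7*r - 2.39)*(1.4*r - 4.78) - 0.61446)/(0.35*r^2 - 2.39*r + 1.14)^3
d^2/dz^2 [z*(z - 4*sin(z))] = 4*z*sin(z) - 8*cos(z) + 2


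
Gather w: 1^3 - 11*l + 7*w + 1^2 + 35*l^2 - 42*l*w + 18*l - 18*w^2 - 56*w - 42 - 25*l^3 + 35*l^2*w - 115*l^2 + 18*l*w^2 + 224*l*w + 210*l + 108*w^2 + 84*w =-25*l^3 - 80*l^2 + 217*l + w^2*(18*l + 90) + w*(35*l^2 + 182*l + 35) - 40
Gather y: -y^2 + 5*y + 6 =-y^2 + 5*y + 6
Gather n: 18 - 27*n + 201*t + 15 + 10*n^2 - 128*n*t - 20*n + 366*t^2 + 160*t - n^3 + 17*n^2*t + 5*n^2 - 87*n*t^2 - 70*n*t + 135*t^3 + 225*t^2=-n^3 + n^2*(17*t + 15) + n*(-87*t^2 - 198*t - 47) + 135*t^3 + 591*t^2 + 361*t + 33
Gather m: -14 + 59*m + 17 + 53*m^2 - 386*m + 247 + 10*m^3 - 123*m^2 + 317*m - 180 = 10*m^3 - 70*m^2 - 10*m + 70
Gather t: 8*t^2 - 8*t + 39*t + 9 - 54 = 8*t^2 + 31*t - 45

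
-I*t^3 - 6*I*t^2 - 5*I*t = t*(t + 5)*(-I*t - I)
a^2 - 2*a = a*(a - 2)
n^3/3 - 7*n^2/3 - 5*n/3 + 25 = (n/3 + 1)*(n - 5)^2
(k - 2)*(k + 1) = k^2 - k - 2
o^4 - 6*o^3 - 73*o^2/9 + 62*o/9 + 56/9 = (o - 7)*(o - 1)*(o + 2/3)*(o + 4/3)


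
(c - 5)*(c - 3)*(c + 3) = c^3 - 5*c^2 - 9*c + 45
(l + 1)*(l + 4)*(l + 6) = l^3 + 11*l^2 + 34*l + 24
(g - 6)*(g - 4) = g^2 - 10*g + 24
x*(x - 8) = x^2 - 8*x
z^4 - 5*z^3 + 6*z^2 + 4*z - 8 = (z - 2)^3*(z + 1)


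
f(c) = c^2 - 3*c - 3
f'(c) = 2*c - 3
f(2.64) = -3.95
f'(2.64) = 2.28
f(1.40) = -5.24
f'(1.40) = -0.20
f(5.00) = 7.00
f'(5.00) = 7.00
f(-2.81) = 13.33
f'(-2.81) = -8.62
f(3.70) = -0.41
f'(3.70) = 4.40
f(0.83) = -4.80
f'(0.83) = -1.34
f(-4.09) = 26.00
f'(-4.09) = -11.18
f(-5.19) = 39.51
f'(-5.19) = -13.38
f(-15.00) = 267.00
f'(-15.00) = -33.00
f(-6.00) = 51.00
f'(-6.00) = -15.00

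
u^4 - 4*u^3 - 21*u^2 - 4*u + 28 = (u - 7)*(u - 1)*(u + 2)^2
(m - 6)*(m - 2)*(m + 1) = m^3 - 7*m^2 + 4*m + 12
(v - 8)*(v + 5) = v^2 - 3*v - 40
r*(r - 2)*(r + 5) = r^3 + 3*r^2 - 10*r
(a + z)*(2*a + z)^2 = 4*a^3 + 8*a^2*z + 5*a*z^2 + z^3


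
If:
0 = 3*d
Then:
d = 0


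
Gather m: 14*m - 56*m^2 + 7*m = -56*m^2 + 21*m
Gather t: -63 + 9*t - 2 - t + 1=8*t - 64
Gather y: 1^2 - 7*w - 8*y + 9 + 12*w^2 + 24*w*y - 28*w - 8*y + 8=12*w^2 - 35*w + y*(24*w - 16) + 18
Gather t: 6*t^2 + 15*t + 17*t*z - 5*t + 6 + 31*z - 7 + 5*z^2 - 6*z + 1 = 6*t^2 + t*(17*z + 10) + 5*z^2 + 25*z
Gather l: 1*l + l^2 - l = l^2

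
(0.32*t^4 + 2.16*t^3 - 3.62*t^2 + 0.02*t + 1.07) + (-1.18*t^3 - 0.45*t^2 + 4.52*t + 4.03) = 0.32*t^4 + 0.98*t^3 - 4.07*t^2 + 4.54*t + 5.1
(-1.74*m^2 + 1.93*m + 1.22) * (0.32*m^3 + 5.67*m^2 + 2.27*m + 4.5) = -0.5568*m^5 - 9.2482*m^4 + 7.3837*m^3 + 3.4685*m^2 + 11.4544*m + 5.49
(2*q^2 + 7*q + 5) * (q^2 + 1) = 2*q^4 + 7*q^3 + 7*q^2 + 7*q + 5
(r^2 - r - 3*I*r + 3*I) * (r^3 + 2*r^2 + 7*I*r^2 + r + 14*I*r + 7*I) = r^5 + r^4 + 4*I*r^4 + 20*r^3 + 4*I*r^3 + 20*r^2 - 4*I*r^2 - 21*r - 4*I*r - 21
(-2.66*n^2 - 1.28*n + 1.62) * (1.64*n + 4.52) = -4.3624*n^3 - 14.1224*n^2 - 3.1288*n + 7.3224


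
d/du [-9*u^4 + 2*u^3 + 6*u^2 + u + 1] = -36*u^3 + 6*u^2 + 12*u + 1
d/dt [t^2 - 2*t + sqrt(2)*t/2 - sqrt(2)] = 2*t - 2 + sqrt(2)/2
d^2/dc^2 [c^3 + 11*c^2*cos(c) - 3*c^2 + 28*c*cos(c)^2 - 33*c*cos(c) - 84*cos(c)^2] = -11*c^2*cos(c) - 44*c*sin(c) + 33*c*cos(c) - 56*c*cos(2*c) + 6*c + 66*sin(c) - 56*sin(2*c) + 22*cos(c) + 168*cos(2*c) - 6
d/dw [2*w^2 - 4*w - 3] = 4*w - 4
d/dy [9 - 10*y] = -10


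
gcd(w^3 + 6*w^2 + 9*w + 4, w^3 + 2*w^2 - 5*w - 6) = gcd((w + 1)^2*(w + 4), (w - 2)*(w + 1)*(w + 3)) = w + 1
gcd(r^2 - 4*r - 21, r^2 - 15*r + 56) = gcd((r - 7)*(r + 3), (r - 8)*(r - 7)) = r - 7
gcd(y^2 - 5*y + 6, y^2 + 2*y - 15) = y - 3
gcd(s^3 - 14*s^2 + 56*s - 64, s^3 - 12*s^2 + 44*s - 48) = s^2 - 6*s + 8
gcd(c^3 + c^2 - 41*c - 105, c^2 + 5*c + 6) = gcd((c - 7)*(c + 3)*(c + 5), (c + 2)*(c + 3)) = c + 3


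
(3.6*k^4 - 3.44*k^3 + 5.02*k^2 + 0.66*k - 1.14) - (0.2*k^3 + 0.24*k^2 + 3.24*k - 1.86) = 3.6*k^4 - 3.64*k^3 + 4.78*k^2 - 2.58*k + 0.72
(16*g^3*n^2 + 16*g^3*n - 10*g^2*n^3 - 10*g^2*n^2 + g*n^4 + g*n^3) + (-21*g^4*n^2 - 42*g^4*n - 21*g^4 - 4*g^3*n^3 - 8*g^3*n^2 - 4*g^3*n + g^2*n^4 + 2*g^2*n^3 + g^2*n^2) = -21*g^4*n^2 - 42*g^4*n - 21*g^4 - 4*g^3*n^3 + 8*g^3*n^2 + 12*g^3*n + g^2*n^4 - 8*g^2*n^3 - 9*g^2*n^2 + g*n^4 + g*n^3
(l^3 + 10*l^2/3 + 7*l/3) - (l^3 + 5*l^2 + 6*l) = -5*l^2/3 - 11*l/3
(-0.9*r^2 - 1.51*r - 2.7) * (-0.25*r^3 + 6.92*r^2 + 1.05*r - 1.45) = 0.225*r^5 - 5.8505*r^4 - 10.7192*r^3 - 18.9645*r^2 - 0.645500000000001*r + 3.915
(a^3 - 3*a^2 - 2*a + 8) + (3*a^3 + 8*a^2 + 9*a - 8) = 4*a^3 + 5*a^2 + 7*a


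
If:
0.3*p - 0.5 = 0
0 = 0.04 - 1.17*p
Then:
No Solution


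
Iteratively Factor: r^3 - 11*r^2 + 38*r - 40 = (r - 4)*(r^2 - 7*r + 10) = (r - 5)*(r - 4)*(r - 2)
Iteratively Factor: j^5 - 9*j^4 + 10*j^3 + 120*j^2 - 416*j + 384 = (j + 4)*(j^4 - 13*j^3 + 62*j^2 - 128*j + 96) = (j - 2)*(j + 4)*(j^3 - 11*j^2 + 40*j - 48) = (j - 4)*(j - 2)*(j + 4)*(j^2 - 7*j + 12) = (j - 4)^2*(j - 2)*(j + 4)*(j - 3)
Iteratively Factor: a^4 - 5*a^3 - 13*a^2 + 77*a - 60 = (a - 1)*(a^3 - 4*a^2 - 17*a + 60) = (a - 1)*(a + 4)*(a^2 - 8*a + 15) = (a - 3)*(a - 1)*(a + 4)*(a - 5)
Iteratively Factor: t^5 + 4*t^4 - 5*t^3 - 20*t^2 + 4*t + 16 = (t + 2)*(t^4 + 2*t^3 - 9*t^2 - 2*t + 8) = (t - 1)*(t + 2)*(t^3 + 3*t^2 - 6*t - 8) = (t - 1)*(t + 2)*(t + 4)*(t^2 - t - 2) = (t - 1)*(t + 1)*(t + 2)*(t + 4)*(t - 2)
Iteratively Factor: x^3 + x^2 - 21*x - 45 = (x + 3)*(x^2 - 2*x - 15) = (x - 5)*(x + 3)*(x + 3)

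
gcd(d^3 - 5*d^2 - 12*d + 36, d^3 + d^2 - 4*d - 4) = d - 2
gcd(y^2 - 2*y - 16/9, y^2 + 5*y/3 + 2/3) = y + 2/3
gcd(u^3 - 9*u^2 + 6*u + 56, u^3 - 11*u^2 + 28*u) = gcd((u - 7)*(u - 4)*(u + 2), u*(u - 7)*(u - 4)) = u^2 - 11*u + 28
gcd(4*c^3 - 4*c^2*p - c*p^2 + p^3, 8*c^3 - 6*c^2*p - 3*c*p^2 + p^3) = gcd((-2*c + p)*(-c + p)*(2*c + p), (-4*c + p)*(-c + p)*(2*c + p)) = -2*c^2 + c*p + p^2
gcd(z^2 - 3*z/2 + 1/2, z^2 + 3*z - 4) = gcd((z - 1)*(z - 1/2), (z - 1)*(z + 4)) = z - 1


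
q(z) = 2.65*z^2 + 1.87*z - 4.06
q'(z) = 5.3*z + 1.87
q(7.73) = 168.74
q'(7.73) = 42.84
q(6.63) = 124.82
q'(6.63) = 37.01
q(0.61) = -1.93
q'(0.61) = 5.10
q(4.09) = 47.92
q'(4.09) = 23.55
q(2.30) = 14.26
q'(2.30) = 14.06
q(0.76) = -1.11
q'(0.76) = 5.90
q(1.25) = 2.42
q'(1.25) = 8.50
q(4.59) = 60.35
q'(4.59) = 26.20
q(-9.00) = 193.76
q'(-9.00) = -45.83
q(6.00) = 102.56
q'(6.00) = 33.67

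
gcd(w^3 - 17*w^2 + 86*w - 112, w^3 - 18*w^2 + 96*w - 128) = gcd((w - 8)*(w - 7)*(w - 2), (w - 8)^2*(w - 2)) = w^2 - 10*w + 16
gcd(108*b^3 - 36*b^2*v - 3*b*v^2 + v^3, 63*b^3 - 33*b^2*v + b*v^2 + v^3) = -3*b + v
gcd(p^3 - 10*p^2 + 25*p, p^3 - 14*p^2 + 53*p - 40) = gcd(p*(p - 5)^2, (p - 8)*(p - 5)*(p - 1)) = p - 5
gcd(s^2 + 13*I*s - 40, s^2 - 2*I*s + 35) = s + 5*I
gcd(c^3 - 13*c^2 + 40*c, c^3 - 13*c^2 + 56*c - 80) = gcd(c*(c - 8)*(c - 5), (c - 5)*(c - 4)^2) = c - 5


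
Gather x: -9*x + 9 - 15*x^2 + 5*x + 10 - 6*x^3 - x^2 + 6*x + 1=-6*x^3 - 16*x^2 + 2*x + 20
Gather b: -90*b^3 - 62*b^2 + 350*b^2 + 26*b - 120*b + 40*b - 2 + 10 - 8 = -90*b^3 + 288*b^2 - 54*b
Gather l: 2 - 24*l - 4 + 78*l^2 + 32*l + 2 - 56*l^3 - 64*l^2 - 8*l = -56*l^3 + 14*l^2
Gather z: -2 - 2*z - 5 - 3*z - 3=-5*z - 10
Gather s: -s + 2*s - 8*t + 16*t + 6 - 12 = s + 8*t - 6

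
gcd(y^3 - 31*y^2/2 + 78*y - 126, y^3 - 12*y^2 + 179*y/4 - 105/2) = y^2 - 19*y/2 + 21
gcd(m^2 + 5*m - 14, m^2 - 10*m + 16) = m - 2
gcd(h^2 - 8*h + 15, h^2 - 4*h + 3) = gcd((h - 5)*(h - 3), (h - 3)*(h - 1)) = h - 3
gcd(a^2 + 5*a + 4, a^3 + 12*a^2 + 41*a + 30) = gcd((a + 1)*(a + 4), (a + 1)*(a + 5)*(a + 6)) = a + 1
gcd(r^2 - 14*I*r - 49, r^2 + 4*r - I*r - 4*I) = 1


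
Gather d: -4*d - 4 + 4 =-4*d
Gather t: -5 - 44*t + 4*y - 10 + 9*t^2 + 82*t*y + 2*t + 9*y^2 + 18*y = 9*t^2 + t*(82*y - 42) + 9*y^2 + 22*y - 15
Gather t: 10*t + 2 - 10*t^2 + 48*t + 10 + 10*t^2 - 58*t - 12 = 0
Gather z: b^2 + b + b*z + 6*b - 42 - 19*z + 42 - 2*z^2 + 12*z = b^2 + 7*b - 2*z^2 + z*(b - 7)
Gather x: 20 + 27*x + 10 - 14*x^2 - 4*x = -14*x^2 + 23*x + 30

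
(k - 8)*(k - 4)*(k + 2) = k^3 - 10*k^2 + 8*k + 64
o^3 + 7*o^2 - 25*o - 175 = (o - 5)*(o + 5)*(o + 7)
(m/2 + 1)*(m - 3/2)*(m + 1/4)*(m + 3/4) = m^4/2 + 3*m^3/4 - 37*m^2/32 - 93*m/64 - 9/32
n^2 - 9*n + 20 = (n - 5)*(n - 4)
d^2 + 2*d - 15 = (d - 3)*(d + 5)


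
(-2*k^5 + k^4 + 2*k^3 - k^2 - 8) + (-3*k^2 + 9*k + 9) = -2*k^5 + k^4 + 2*k^3 - 4*k^2 + 9*k + 1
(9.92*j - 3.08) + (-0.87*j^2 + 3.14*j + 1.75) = -0.87*j^2 + 13.06*j - 1.33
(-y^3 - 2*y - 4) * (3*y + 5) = -3*y^4 - 5*y^3 - 6*y^2 - 22*y - 20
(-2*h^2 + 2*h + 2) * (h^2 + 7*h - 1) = -2*h^4 - 12*h^3 + 18*h^2 + 12*h - 2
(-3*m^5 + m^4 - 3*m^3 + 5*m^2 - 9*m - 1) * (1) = -3*m^5 + m^4 - 3*m^3 + 5*m^2 - 9*m - 1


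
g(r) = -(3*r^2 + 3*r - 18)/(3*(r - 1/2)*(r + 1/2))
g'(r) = -(6*r + 3)/(3*(r - 1/2)*(r + 1/2)) + (3*r^2 + 3*r - 18)/(3*(r - 1/2)*(r + 1/2)^2) + (3*r^2 + 3*r - 18)/(3*(r - 1/2)^2*(r + 1/2)) = 4*(4*r^2 - 46*r + 1)/(16*r^4 - 8*r^2 + 1)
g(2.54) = -0.48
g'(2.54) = -0.59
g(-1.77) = 1.61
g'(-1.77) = 2.86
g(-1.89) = 1.30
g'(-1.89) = 2.32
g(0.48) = -269.88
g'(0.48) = -13118.49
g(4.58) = -0.94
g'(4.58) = -0.07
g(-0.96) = 8.99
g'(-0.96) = 27.07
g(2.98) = -0.68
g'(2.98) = -0.34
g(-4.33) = -0.46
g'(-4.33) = 0.20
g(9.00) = -1.04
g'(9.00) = 0.00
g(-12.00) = -0.88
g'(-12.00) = 0.01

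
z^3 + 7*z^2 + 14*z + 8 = (z + 1)*(z + 2)*(z + 4)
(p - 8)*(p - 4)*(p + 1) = p^3 - 11*p^2 + 20*p + 32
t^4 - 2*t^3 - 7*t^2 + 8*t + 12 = (t - 3)*(t - 2)*(t + 1)*(t + 2)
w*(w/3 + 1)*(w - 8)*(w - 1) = w^4/3 - 2*w^3 - 19*w^2/3 + 8*w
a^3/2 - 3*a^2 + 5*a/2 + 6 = (a/2 + 1/2)*(a - 4)*(a - 3)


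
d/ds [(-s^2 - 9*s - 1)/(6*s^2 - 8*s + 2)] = (31*s^2 + 4*s - 13)/(2*(9*s^4 - 24*s^3 + 22*s^2 - 8*s + 1))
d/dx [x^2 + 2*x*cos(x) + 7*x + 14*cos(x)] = -2*x*sin(x) + 2*x - 14*sin(x) + 2*cos(x) + 7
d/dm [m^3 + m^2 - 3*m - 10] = 3*m^2 + 2*m - 3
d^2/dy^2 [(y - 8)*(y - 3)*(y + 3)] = 6*y - 16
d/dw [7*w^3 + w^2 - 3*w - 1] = 21*w^2 + 2*w - 3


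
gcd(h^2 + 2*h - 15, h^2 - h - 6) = h - 3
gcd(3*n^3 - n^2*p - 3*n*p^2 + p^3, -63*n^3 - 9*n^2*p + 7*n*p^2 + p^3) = -3*n + p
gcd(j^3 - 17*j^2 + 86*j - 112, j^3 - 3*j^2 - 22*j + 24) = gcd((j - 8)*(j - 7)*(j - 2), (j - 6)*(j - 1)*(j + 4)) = 1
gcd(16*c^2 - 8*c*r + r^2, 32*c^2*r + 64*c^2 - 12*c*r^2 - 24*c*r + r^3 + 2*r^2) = -4*c + r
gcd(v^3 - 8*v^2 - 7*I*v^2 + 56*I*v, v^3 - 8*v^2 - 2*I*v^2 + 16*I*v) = v^2 - 8*v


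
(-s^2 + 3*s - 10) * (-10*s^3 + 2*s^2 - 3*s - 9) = 10*s^5 - 32*s^4 + 109*s^3 - 20*s^2 + 3*s + 90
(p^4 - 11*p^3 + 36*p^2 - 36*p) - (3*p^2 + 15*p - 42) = p^4 - 11*p^3 + 33*p^2 - 51*p + 42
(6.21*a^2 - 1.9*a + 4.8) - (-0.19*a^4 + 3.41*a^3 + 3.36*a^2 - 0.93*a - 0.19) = 0.19*a^4 - 3.41*a^3 + 2.85*a^2 - 0.97*a + 4.99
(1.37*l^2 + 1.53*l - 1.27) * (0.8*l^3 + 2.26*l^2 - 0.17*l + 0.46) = 1.096*l^5 + 4.3202*l^4 + 2.2089*l^3 - 2.5001*l^2 + 0.9197*l - 0.5842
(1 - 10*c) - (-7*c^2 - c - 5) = 7*c^2 - 9*c + 6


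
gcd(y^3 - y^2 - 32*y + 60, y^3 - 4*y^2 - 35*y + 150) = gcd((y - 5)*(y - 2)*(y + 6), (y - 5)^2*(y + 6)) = y^2 + y - 30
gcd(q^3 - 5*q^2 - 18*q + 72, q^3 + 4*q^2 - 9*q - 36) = q^2 + q - 12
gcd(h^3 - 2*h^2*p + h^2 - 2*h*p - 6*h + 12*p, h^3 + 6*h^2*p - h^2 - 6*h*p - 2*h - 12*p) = h - 2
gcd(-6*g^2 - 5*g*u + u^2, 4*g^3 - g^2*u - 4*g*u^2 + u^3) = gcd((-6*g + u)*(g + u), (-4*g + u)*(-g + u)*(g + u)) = g + u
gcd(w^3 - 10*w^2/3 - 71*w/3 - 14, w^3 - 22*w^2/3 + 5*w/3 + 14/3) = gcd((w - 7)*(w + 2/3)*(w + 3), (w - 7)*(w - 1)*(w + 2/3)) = w^2 - 19*w/3 - 14/3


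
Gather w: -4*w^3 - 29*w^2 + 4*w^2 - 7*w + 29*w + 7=-4*w^3 - 25*w^2 + 22*w + 7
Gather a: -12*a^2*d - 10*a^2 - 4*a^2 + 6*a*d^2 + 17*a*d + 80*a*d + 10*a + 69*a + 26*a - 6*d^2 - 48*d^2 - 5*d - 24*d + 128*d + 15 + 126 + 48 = a^2*(-12*d - 14) + a*(6*d^2 + 97*d + 105) - 54*d^2 + 99*d + 189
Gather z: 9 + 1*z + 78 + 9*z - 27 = 10*z + 60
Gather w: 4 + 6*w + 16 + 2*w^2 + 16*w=2*w^2 + 22*w + 20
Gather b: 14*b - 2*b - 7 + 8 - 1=12*b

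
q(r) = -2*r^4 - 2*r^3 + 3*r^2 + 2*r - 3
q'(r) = -8*r^3 - 6*r^2 + 6*r + 2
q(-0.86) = -2.32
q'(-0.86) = -2.51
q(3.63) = -399.13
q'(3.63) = -437.94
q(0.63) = -1.36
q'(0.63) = 1.40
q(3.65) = -407.96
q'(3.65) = -445.05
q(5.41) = -1934.30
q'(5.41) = -1407.87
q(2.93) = -169.09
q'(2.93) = -233.16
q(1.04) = -2.26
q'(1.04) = -7.25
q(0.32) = -2.14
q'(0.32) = 3.04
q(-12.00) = -37611.00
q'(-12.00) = 12890.00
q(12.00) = -44475.00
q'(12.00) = -14614.00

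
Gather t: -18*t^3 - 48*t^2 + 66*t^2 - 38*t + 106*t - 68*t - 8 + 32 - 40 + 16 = -18*t^3 + 18*t^2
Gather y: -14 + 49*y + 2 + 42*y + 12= 91*y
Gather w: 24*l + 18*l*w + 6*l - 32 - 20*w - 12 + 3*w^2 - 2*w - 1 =30*l + 3*w^2 + w*(18*l - 22) - 45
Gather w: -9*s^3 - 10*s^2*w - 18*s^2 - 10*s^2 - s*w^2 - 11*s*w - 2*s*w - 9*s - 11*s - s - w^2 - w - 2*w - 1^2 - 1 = -9*s^3 - 28*s^2 - 21*s + w^2*(-s - 1) + w*(-10*s^2 - 13*s - 3) - 2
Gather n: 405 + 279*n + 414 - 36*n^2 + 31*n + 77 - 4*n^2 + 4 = -40*n^2 + 310*n + 900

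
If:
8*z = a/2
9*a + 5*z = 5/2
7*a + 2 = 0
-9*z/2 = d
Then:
No Solution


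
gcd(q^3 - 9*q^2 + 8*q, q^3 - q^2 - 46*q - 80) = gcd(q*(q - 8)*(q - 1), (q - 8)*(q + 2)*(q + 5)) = q - 8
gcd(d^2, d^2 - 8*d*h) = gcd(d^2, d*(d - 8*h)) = d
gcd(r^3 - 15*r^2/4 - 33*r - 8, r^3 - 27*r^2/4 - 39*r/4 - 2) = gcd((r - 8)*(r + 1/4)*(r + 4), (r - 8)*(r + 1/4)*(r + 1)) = r^2 - 31*r/4 - 2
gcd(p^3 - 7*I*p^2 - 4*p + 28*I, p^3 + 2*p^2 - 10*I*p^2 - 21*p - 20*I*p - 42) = p^2 + p*(2 - 7*I) - 14*I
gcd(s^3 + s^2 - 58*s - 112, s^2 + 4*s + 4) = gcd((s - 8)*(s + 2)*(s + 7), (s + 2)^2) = s + 2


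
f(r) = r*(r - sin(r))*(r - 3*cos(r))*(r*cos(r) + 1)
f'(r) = r*(1 - cos(r))*(r - 3*cos(r))*(r*cos(r) + 1) + r*(r - sin(r))*(r - 3*cos(r))*(-r*sin(r) + cos(r)) + r*(r - sin(r))*(r*cos(r) + 1)*(3*sin(r) + 1) + (r - sin(r))*(r - 3*cos(r))*(r*cos(r) + 1) = -r*(r - sin(r))*(r - 3*cos(r))*(r*sin(r) - cos(r)) + r*(r - sin(r))*(r*cos(r) + 1)*(3*sin(r) + 1) - r*(r - 3*cos(r))*(r*cos(r) + 1)*(cos(r) - 1) + (r - sin(r))*(r - 3*cos(r))*(r*cos(r) + 1)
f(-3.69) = -72.85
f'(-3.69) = 198.32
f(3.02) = -104.89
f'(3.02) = -202.04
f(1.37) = 0.53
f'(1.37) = 3.67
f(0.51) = -0.03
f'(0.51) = -0.24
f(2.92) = -85.22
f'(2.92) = -190.27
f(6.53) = 1089.71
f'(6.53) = 600.67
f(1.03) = -0.14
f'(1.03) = 0.48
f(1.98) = 1.42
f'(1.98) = -10.53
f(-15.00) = -33939.95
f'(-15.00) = 32676.42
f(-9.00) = -4456.12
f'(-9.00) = 3556.51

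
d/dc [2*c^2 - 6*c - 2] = 4*c - 6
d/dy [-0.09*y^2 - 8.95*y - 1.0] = -0.18*y - 8.95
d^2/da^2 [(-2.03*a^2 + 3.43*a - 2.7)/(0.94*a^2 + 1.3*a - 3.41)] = (-1.77635683940025e-15*a^4 + 11.022816*a^3 - 53.356092*a^2 + 46.170732*a - 43.234866)/(0.830584*a^6 + 3.44604*a^5 - 4.273428*a^4 - 22.80512*a^3 + 15.502542*a^2 + 45.34959*a - 39.651821)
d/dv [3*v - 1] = 3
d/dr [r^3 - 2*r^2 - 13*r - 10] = 3*r^2 - 4*r - 13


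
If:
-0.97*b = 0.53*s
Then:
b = -0.54639175257732*s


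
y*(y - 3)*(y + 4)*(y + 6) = y^4 + 7*y^3 - 6*y^2 - 72*y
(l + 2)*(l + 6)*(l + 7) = l^3 + 15*l^2 + 68*l + 84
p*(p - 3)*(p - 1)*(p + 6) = p^4 + 2*p^3 - 21*p^2 + 18*p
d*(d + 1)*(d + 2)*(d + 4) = d^4 + 7*d^3 + 14*d^2 + 8*d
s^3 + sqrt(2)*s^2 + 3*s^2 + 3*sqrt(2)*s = s*(s + 3)*(s + sqrt(2))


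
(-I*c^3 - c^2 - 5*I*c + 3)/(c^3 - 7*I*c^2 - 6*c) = (I*c^3 + c^2 + 5*I*c - 3)/(c*(-c^2 + 7*I*c + 6))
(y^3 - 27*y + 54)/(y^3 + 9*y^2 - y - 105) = (y^2 + 3*y - 18)/(y^2 + 12*y + 35)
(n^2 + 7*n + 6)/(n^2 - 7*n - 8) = (n + 6)/(n - 8)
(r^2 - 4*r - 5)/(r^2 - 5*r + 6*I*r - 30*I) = (r + 1)/(r + 6*I)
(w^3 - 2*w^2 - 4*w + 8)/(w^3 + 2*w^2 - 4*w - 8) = (w - 2)/(w + 2)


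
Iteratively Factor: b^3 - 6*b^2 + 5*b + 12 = (b - 3)*(b^2 - 3*b - 4) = (b - 3)*(b + 1)*(b - 4)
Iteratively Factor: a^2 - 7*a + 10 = (a - 2)*(a - 5)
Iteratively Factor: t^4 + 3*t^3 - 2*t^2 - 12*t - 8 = (t + 2)*(t^3 + t^2 - 4*t - 4) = (t + 2)^2*(t^2 - t - 2) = (t - 2)*(t + 2)^2*(t + 1)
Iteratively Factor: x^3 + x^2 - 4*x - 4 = (x + 2)*(x^2 - x - 2) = (x - 2)*(x + 2)*(x + 1)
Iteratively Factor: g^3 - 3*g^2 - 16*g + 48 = (g - 4)*(g^2 + g - 12) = (g - 4)*(g - 3)*(g + 4)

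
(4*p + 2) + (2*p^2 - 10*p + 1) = 2*p^2 - 6*p + 3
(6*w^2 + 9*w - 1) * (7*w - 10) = 42*w^3 + 3*w^2 - 97*w + 10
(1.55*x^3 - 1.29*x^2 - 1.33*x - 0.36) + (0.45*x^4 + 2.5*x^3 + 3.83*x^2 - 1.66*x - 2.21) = 0.45*x^4 + 4.05*x^3 + 2.54*x^2 - 2.99*x - 2.57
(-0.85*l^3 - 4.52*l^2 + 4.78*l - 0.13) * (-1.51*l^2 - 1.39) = 1.2835*l^5 + 6.8252*l^4 - 6.0363*l^3 + 6.4791*l^2 - 6.6442*l + 0.1807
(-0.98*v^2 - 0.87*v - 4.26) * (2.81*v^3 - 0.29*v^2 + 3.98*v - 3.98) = -2.7538*v^5 - 2.1605*v^4 - 15.6187*v^3 + 1.6732*v^2 - 13.4922*v + 16.9548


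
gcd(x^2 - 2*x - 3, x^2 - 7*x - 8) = x + 1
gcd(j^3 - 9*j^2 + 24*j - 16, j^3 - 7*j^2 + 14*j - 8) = j^2 - 5*j + 4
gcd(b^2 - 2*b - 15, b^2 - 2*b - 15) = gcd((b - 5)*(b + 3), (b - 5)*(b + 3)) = b^2 - 2*b - 15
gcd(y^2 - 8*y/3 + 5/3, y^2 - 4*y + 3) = y - 1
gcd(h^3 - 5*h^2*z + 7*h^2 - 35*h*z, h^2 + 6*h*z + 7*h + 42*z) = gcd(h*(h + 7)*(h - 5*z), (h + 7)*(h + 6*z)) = h + 7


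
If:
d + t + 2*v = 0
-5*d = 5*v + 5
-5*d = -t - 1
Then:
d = 3/4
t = 11/4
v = -7/4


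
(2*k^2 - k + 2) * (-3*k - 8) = -6*k^3 - 13*k^2 + 2*k - 16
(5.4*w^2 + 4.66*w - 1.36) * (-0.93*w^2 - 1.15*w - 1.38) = -5.022*w^4 - 10.5438*w^3 - 11.5462*w^2 - 4.8668*w + 1.8768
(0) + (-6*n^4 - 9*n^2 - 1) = -6*n^4 - 9*n^2 - 1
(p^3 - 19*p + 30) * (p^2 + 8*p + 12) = p^5 + 8*p^4 - 7*p^3 - 122*p^2 + 12*p + 360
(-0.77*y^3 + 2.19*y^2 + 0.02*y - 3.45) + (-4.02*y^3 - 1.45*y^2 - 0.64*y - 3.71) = -4.79*y^3 + 0.74*y^2 - 0.62*y - 7.16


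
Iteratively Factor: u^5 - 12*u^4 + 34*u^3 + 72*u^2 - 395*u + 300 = (u - 4)*(u^4 - 8*u^3 + 2*u^2 + 80*u - 75) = (u - 4)*(u - 1)*(u^3 - 7*u^2 - 5*u + 75) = (u - 5)*(u - 4)*(u - 1)*(u^2 - 2*u - 15) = (u - 5)*(u - 4)*(u - 1)*(u + 3)*(u - 5)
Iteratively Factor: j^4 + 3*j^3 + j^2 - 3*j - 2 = (j + 2)*(j^3 + j^2 - j - 1) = (j + 1)*(j + 2)*(j^2 - 1) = (j + 1)^2*(j + 2)*(j - 1)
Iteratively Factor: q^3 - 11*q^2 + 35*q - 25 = (q - 5)*(q^2 - 6*q + 5) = (q - 5)^2*(q - 1)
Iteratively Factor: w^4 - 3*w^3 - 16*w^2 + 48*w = (w - 4)*(w^3 + w^2 - 12*w) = w*(w - 4)*(w^2 + w - 12) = w*(w - 4)*(w - 3)*(w + 4)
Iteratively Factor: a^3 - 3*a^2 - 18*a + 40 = (a - 2)*(a^2 - a - 20) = (a - 5)*(a - 2)*(a + 4)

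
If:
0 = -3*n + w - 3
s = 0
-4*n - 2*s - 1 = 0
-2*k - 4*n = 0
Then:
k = 1/2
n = -1/4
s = 0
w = 9/4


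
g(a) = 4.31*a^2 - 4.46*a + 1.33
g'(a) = 8.62*a - 4.46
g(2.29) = 13.72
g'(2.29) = 15.28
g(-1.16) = 12.30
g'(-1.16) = -14.46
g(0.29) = 0.40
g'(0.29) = -1.96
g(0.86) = 0.68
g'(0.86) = 2.95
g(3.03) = 27.39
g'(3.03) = 21.66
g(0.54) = 0.18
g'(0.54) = 0.19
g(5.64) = 113.27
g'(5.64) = 44.16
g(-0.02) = 1.42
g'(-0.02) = -4.63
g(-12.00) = 675.49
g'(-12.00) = -107.90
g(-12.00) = 675.49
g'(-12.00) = -107.90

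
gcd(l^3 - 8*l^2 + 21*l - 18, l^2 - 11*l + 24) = l - 3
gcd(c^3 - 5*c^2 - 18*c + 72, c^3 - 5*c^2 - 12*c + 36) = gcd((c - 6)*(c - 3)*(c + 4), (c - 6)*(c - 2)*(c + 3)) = c - 6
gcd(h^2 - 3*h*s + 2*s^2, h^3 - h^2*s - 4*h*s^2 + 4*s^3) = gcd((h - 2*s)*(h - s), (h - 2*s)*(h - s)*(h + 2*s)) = h^2 - 3*h*s + 2*s^2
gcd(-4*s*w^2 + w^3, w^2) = w^2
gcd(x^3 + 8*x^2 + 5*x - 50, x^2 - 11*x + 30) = 1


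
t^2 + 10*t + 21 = (t + 3)*(t + 7)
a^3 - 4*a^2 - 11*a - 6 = (a - 6)*(a + 1)^2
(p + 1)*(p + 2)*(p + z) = p^3 + p^2*z + 3*p^2 + 3*p*z + 2*p + 2*z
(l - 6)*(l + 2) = l^2 - 4*l - 12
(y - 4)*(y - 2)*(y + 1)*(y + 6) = y^4 + y^3 - 28*y^2 + 20*y + 48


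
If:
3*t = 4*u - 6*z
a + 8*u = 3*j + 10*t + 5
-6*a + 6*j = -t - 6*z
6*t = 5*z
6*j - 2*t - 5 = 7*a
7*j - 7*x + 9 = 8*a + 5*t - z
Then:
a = -1235/349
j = -3500/1047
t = -50/349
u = -255/698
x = 15133/7329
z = -60/349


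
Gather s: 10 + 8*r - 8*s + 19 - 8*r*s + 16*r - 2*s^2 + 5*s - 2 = 24*r - 2*s^2 + s*(-8*r - 3) + 27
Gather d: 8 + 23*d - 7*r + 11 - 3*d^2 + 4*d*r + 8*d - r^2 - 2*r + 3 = -3*d^2 + d*(4*r + 31) - r^2 - 9*r + 22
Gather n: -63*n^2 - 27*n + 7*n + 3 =-63*n^2 - 20*n + 3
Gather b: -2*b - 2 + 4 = 2 - 2*b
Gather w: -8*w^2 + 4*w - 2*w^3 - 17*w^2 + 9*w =-2*w^3 - 25*w^2 + 13*w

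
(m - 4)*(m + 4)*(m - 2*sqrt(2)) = m^3 - 2*sqrt(2)*m^2 - 16*m + 32*sqrt(2)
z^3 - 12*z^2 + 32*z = z*(z - 8)*(z - 4)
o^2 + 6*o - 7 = (o - 1)*(o + 7)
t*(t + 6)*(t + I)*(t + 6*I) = t^4 + 6*t^3 + 7*I*t^3 - 6*t^2 + 42*I*t^2 - 36*t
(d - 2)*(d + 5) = d^2 + 3*d - 10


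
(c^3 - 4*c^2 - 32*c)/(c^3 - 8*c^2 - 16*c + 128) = c/(c - 4)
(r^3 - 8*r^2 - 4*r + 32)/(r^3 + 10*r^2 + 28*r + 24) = (r^2 - 10*r + 16)/(r^2 + 8*r + 12)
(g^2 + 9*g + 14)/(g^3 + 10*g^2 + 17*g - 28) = (g + 2)/(g^2 + 3*g - 4)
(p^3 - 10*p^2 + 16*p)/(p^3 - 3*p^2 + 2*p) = (p - 8)/(p - 1)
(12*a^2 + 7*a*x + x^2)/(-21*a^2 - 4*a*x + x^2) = (4*a + x)/(-7*a + x)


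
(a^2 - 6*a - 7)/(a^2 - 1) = (a - 7)/(a - 1)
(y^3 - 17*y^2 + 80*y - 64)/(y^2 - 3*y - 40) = (y^2 - 9*y + 8)/(y + 5)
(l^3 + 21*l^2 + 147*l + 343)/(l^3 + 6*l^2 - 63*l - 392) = (l + 7)/(l - 8)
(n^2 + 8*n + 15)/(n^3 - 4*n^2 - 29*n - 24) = (n + 5)/(n^2 - 7*n - 8)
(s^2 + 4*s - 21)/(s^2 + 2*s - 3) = (s^2 + 4*s - 21)/(s^2 + 2*s - 3)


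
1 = 1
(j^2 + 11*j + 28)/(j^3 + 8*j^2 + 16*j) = (j + 7)/(j*(j + 4))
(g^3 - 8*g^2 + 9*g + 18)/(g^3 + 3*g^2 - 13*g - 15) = (g - 6)/(g + 5)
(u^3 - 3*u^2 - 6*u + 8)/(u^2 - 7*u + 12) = (u^2 + u - 2)/(u - 3)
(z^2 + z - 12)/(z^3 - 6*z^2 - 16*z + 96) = (z - 3)/(z^2 - 10*z + 24)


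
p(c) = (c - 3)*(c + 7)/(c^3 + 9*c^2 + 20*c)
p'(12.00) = 0.00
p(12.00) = 0.05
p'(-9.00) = 0.00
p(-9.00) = -0.13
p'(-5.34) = 24.79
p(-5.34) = 5.69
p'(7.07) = 0.00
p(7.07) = 0.06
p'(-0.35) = 8.33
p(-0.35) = 3.75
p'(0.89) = 1.20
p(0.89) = -0.65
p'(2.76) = 0.08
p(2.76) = -0.02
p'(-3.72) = -64.94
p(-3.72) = 16.53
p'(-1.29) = 0.15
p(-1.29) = 1.89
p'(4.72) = 0.01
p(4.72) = 0.05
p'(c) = (c - 3)*(c + 7)*(-3*c^2 - 18*c - 20)/(c^3 + 9*c^2 + 20*c)^2 + (c - 3)/(c^3 + 9*c^2 + 20*c) + (c + 7)/(c^3 + 9*c^2 + 20*c)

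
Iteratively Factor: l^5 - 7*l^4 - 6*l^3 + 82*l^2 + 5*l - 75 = (l - 5)*(l^4 - 2*l^3 - 16*l^2 + 2*l + 15) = (l - 5)*(l + 1)*(l^3 - 3*l^2 - 13*l + 15) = (l - 5)^2*(l + 1)*(l^2 + 2*l - 3) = (l - 5)^2*(l + 1)*(l + 3)*(l - 1)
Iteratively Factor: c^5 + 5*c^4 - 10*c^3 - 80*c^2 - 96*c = (c - 4)*(c^4 + 9*c^3 + 26*c^2 + 24*c) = (c - 4)*(c + 4)*(c^3 + 5*c^2 + 6*c) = (c - 4)*(c + 2)*(c + 4)*(c^2 + 3*c) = c*(c - 4)*(c + 2)*(c + 4)*(c + 3)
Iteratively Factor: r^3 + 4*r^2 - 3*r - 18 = (r + 3)*(r^2 + r - 6) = (r - 2)*(r + 3)*(r + 3)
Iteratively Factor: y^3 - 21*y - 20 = (y - 5)*(y^2 + 5*y + 4) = (y - 5)*(y + 1)*(y + 4)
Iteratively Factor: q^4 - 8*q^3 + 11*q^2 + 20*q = (q - 5)*(q^3 - 3*q^2 - 4*q) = (q - 5)*(q + 1)*(q^2 - 4*q) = q*(q - 5)*(q + 1)*(q - 4)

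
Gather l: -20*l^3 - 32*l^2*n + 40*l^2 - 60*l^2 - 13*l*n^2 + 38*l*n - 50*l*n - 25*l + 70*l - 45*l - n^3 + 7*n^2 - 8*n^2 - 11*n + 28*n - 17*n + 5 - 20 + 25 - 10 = -20*l^3 + l^2*(-32*n - 20) + l*(-13*n^2 - 12*n) - n^3 - n^2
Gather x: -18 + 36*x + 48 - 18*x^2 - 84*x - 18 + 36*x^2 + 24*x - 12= 18*x^2 - 24*x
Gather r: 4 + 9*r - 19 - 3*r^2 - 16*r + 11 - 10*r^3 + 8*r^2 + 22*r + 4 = -10*r^3 + 5*r^2 + 15*r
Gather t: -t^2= -t^2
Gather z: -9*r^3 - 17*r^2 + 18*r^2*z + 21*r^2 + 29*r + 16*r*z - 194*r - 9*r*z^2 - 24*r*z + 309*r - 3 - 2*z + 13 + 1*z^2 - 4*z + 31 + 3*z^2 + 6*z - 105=-9*r^3 + 4*r^2 + 144*r + z^2*(4 - 9*r) + z*(18*r^2 - 8*r) - 64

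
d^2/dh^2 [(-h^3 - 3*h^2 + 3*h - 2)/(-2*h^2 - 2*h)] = (-5*h^3 + 6*h^2 + 6*h + 2)/(h^3*(h^3 + 3*h^2 + 3*h + 1))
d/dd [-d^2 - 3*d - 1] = -2*d - 3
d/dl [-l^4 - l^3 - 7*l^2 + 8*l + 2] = -4*l^3 - 3*l^2 - 14*l + 8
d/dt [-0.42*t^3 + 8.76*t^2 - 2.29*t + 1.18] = -1.26*t^2 + 17.52*t - 2.29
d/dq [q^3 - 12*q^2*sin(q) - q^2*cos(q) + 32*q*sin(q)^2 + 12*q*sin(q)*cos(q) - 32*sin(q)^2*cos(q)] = q^2*sin(q) - 12*q^2*cos(q) + 3*q^2 - 24*q*sin(q) + 32*q*sin(2*q) - 2*q*cos(q) + 12*q*cos(2*q) + 8*sin(q) + 6*sin(2*q) - 24*sin(3*q) - 16*cos(2*q) + 16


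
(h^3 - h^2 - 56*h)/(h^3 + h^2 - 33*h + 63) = h*(h - 8)/(h^2 - 6*h + 9)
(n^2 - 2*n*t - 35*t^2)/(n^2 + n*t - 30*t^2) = (n^2 - 2*n*t - 35*t^2)/(n^2 + n*t - 30*t^2)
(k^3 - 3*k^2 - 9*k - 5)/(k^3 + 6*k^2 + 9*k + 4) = (k - 5)/(k + 4)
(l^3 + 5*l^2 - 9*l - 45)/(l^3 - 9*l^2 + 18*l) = (l^2 + 8*l + 15)/(l*(l - 6))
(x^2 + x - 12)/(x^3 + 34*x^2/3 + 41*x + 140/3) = 3*(x - 3)/(3*x^2 + 22*x + 35)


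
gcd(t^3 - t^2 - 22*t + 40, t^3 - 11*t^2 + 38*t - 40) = t^2 - 6*t + 8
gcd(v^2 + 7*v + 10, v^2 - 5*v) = 1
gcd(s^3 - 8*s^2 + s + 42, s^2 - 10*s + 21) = s^2 - 10*s + 21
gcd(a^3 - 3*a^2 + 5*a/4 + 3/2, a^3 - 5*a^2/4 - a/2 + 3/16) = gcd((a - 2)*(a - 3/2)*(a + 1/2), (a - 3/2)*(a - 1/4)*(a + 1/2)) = a^2 - a - 3/4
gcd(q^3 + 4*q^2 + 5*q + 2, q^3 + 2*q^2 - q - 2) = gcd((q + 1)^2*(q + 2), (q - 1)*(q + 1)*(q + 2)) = q^2 + 3*q + 2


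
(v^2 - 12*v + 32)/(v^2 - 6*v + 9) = (v^2 - 12*v + 32)/(v^2 - 6*v + 9)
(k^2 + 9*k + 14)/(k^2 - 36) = (k^2 + 9*k + 14)/(k^2 - 36)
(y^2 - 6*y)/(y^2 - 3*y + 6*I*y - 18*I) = y*(y - 6)/(y^2 - 3*y + 6*I*y - 18*I)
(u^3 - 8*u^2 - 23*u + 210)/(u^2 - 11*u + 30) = (u^2 - 2*u - 35)/(u - 5)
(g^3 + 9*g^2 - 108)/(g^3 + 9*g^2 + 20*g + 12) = (g^2 + 3*g - 18)/(g^2 + 3*g + 2)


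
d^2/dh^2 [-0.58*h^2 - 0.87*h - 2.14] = -1.16000000000000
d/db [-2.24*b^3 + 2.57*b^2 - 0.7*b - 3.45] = -6.72*b^2 + 5.14*b - 0.7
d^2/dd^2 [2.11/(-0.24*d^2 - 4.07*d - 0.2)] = (0.243072*d^2 + 4.122096*d - 2.11*(0.48*d + 4.07)*(0.96*d + 8.14) + 0.20256)/(0.24*d^2 + 4.07*d + 0.2)^3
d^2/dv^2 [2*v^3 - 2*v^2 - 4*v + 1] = 12*v - 4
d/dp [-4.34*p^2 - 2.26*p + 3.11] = -8.68*p - 2.26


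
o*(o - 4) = o^2 - 4*o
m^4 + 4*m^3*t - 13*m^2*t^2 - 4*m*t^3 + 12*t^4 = (m - 2*t)*(m - t)*(m + t)*(m + 6*t)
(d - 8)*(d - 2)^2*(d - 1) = d^4 - 13*d^3 + 48*d^2 - 68*d + 32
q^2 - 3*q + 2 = (q - 2)*(q - 1)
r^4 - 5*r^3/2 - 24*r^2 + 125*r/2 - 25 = (r - 5)*(r - 2)*(r - 1/2)*(r + 5)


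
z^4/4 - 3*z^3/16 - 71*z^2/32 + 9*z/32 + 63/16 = (z/4 + 1/2)*(z - 3)*(z - 3/2)*(z + 7/4)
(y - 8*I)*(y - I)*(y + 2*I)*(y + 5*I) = y^4 - 2*I*y^3 + 45*y^2 + 34*I*y + 80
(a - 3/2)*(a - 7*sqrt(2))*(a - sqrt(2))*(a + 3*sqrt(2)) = a^4 - 5*sqrt(2)*a^3 - 3*a^3/2 - 34*a^2 + 15*sqrt(2)*a^2/2 + 51*a + 42*sqrt(2)*a - 63*sqrt(2)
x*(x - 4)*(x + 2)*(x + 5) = x^4 + 3*x^3 - 18*x^2 - 40*x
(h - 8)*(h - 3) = h^2 - 11*h + 24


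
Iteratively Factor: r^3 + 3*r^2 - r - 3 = (r - 1)*(r^2 + 4*r + 3) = (r - 1)*(r + 3)*(r + 1)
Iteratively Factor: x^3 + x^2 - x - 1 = (x + 1)*(x^2 - 1) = (x - 1)*(x + 1)*(x + 1)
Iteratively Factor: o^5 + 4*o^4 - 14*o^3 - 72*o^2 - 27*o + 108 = (o + 3)*(o^4 + o^3 - 17*o^2 - 21*o + 36) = (o - 4)*(o + 3)*(o^3 + 5*o^2 + 3*o - 9) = (o - 4)*(o + 3)^2*(o^2 + 2*o - 3) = (o - 4)*(o + 3)^3*(o - 1)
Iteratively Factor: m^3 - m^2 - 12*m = (m - 4)*(m^2 + 3*m) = (m - 4)*(m + 3)*(m)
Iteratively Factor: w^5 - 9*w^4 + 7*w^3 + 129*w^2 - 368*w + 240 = (w - 4)*(w^4 - 5*w^3 - 13*w^2 + 77*w - 60) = (w - 4)*(w - 1)*(w^3 - 4*w^2 - 17*w + 60) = (w - 5)*(w - 4)*(w - 1)*(w^2 + w - 12) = (w - 5)*(w - 4)*(w - 3)*(w - 1)*(w + 4)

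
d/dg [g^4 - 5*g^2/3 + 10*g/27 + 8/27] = 4*g^3 - 10*g/3 + 10/27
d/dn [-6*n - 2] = -6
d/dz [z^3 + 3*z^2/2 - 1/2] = 3*z*(z + 1)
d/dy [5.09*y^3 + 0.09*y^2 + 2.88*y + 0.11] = 15.27*y^2 + 0.18*y + 2.88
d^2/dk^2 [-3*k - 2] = 0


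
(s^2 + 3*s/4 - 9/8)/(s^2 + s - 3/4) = (4*s - 3)/(2*(2*s - 1))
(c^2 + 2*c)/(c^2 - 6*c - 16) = c/(c - 8)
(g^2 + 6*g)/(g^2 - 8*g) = (g + 6)/(g - 8)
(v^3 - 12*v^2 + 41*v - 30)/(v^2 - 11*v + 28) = (v^3 - 12*v^2 + 41*v - 30)/(v^2 - 11*v + 28)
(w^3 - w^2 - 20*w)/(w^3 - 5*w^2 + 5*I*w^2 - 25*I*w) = (w + 4)/(w + 5*I)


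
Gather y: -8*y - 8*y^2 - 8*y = -8*y^2 - 16*y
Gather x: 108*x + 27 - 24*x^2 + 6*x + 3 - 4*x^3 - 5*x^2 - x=-4*x^3 - 29*x^2 + 113*x + 30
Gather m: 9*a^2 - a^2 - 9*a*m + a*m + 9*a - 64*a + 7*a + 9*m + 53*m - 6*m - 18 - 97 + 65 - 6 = 8*a^2 - 48*a + m*(56 - 8*a) - 56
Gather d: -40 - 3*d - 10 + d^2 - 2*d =d^2 - 5*d - 50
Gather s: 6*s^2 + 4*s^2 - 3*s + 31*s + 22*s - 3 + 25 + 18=10*s^2 + 50*s + 40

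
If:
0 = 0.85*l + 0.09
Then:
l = -0.11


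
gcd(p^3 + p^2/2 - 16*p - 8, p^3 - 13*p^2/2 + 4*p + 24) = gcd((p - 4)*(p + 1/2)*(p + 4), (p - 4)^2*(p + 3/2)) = p - 4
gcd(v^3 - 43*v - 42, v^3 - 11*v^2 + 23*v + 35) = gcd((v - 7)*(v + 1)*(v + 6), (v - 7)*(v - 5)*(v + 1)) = v^2 - 6*v - 7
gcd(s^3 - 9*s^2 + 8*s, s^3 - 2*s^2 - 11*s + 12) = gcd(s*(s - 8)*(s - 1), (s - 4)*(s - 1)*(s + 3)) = s - 1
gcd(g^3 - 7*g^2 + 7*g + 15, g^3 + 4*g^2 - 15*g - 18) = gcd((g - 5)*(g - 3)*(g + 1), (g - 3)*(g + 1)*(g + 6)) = g^2 - 2*g - 3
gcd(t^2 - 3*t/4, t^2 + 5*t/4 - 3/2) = t - 3/4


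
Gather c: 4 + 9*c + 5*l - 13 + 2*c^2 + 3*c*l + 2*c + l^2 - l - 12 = 2*c^2 + c*(3*l + 11) + l^2 + 4*l - 21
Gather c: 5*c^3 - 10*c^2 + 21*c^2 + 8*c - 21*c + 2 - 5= 5*c^3 + 11*c^2 - 13*c - 3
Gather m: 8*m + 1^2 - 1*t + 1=8*m - t + 2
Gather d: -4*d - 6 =-4*d - 6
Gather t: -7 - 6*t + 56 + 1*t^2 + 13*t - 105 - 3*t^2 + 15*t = -2*t^2 + 22*t - 56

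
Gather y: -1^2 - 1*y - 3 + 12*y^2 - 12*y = 12*y^2 - 13*y - 4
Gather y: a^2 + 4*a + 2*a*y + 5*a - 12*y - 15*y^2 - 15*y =a^2 + 9*a - 15*y^2 + y*(2*a - 27)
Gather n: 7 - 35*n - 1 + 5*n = 6 - 30*n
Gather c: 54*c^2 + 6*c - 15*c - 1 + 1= 54*c^2 - 9*c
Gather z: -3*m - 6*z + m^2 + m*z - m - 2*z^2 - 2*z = m^2 - 4*m - 2*z^2 + z*(m - 8)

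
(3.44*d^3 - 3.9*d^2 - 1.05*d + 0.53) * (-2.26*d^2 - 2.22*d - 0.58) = -7.7744*d^5 + 1.1772*d^4 + 9.0358*d^3 + 3.3952*d^2 - 0.5676*d - 0.3074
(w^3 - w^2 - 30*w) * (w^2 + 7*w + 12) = w^5 + 6*w^4 - 25*w^3 - 222*w^2 - 360*w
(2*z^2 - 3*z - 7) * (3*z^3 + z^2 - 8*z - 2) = 6*z^5 - 7*z^4 - 40*z^3 + 13*z^2 + 62*z + 14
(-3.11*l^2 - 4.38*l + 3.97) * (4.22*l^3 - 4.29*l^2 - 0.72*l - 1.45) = -13.1242*l^5 - 5.1417*l^4 + 37.7828*l^3 - 9.3682*l^2 + 3.4926*l - 5.7565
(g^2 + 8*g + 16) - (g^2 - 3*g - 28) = 11*g + 44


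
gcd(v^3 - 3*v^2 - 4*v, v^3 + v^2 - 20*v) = v^2 - 4*v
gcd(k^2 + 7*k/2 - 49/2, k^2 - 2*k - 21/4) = k - 7/2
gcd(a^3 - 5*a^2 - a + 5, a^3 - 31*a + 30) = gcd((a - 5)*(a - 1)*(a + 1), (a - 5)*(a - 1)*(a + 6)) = a^2 - 6*a + 5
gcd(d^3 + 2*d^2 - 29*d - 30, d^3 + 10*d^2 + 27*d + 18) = d^2 + 7*d + 6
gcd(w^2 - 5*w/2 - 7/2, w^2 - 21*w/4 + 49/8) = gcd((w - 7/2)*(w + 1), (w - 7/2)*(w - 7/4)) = w - 7/2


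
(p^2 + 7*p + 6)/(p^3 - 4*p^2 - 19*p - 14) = (p + 6)/(p^2 - 5*p - 14)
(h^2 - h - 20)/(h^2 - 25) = (h + 4)/(h + 5)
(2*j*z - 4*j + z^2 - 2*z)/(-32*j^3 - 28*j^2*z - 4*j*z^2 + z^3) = (z - 2)/(-16*j^2 - 6*j*z + z^2)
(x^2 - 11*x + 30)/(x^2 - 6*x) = (x - 5)/x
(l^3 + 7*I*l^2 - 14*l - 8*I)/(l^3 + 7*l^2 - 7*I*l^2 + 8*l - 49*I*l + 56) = (l^2 + 6*I*l - 8)/(l^2 + l*(7 - 8*I) - 56*I)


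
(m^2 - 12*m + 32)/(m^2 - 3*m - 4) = (m - 8)/(m + 1)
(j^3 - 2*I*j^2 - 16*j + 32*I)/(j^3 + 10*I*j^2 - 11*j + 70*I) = (j^2 - 16)/(j^2 + 12*I*j - 35)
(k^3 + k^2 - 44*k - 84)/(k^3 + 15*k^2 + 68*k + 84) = (k - 7)/(k + 7)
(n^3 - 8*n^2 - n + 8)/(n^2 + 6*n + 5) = (n^2 - 9*n + 8)/(n + 5)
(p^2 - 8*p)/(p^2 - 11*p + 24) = p/(p - 3)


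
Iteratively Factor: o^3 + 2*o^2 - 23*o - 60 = (o + 3)*(o^2 - o - 20) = (o + 3)*(o + 4)*(o - 5)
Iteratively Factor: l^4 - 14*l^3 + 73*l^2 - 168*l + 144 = (l - 4)*(l^3 - 10*l^2 + 33*l - 36) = (l - 4)*(l - 3)*(l^2 - 7*l + 12) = (l - 4)*(l - 3)^2*(l - 4)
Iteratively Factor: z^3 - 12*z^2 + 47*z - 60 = (z - 5)*(z^2 - 7*z + 12) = (z - 5)*(z - 4)*(z - 3)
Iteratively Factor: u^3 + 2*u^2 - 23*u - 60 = (u + 3)*(u^2 - u - 20) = (u - 5)*(u + 3)*(u + 4)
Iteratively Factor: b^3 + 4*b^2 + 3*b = (b)*(b^2 + 4*b + 3) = b*(b + 1)*(b + 3)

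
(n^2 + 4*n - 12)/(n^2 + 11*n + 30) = (n - 2)/(n + 5)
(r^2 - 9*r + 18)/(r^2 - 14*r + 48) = (r - 3)/(r - 8)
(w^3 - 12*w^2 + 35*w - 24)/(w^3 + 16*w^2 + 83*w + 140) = (w^3 - 12*w^2 + 35*w - 24)/(w^3 + 16*w^2 + 83*w + 140)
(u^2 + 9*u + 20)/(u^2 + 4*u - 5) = (u + 4)/(u - 1)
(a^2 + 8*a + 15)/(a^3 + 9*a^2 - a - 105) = (a + 3)/(a^2 + 4*a - 21)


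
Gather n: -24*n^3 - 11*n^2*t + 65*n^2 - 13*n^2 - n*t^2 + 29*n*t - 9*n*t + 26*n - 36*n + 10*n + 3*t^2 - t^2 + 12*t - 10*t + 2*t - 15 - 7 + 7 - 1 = -24*n^3 + n^2*(52 - 11*t) + n*(-t^2 + 20*t) + 2*t^2 + 4*t - 16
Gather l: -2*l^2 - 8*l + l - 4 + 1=-2*l^2 - 7*l - 3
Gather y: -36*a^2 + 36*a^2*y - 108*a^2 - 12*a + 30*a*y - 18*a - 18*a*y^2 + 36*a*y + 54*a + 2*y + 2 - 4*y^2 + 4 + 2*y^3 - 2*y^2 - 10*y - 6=-144*a^2 + 24*a + 2*y^3 + y^2*(-18*a - 6) + y*(36*a^2 + 66*a - 8)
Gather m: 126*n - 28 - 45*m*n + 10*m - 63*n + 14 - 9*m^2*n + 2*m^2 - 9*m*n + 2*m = m^2*(2 - 9*n) + m*(12 - 54*n) + 63*n - 14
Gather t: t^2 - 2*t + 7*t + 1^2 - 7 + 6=t^2 + 5*t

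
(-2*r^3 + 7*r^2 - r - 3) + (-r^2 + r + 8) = -2*r^3 + 6*r^2 + 5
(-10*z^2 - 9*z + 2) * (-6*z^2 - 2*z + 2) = 60*z^4 + 74*z^3 - 14*z^2 - 22*z + 4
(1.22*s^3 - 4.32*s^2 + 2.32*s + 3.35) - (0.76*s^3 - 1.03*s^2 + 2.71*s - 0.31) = 0.46*s^3 - 3.29*s^2 - 0.39*s + 3.66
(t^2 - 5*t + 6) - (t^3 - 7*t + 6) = -t^3 + t^2 + 2*t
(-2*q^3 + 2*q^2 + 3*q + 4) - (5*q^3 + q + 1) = -7*q^3 + 2*q^2 + 2*q + 3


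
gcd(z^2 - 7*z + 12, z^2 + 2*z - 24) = z - 4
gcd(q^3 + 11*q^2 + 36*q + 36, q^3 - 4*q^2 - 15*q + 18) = q + 3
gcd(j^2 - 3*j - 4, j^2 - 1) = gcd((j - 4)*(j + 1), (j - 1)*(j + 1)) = j + 1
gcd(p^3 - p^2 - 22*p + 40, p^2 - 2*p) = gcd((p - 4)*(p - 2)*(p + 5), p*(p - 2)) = p - 2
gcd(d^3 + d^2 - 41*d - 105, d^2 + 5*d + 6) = d + 3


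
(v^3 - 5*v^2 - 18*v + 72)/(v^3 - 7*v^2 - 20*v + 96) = (v - 6)/(v - 8)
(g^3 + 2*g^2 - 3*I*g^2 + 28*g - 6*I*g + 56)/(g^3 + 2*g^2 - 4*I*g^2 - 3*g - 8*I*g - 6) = (g^2 - 3*I*g + 28)/(g^2 - 4*I*g - 3)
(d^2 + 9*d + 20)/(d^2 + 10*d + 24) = (d + 5)/(d + 6)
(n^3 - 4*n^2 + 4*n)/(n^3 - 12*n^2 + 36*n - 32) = n/(n - 8)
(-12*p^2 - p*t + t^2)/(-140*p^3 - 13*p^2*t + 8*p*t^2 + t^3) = (3*p + t)/(35*p^2 + 12*p*t + t^2)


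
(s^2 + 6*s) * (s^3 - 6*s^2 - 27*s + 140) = s^5 - 63*s^3 - 22*s^2 + 840*s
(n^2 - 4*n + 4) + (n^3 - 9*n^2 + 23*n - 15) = n^3 - 8*n^2 + 19*n - 11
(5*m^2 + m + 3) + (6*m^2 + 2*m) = 11*m^2 + 3*m + 3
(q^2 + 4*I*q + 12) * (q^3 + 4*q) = q^5 + 4*I*q^4 + 16*q^3 + 16*I*q^2 + 48*q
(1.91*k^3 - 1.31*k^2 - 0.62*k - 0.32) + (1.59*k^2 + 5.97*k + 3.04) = 1.91*k^3 + 0.28*k^2 + 5.35*k + 2.72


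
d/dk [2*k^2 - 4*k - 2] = 4*k - 4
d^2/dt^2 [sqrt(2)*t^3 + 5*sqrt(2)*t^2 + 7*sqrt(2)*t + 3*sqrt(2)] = sqrt(2)*(6*t + 10)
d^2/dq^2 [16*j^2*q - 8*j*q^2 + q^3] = -16*j + 6*q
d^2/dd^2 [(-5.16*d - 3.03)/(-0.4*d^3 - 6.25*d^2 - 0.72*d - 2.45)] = (4.9536*d^5 + 83.2176*d^4 + 521.35284*d^3 + 654.71049*d^2 - 410.0814*d - 107.856726)/(0.064*d^9 + 3.0*d^8 + 47.2206*d^7 + 256.116625*d^6 + 121.74708*d^5 + 301.062975*d^4 + 73.726248*d^3 + 116.357115*d^2 + 12.9654*d + 14.706125)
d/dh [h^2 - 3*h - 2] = 2*h - 3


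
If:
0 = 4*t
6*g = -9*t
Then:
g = 0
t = 0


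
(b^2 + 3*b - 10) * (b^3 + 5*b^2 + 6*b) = b^5 + 8*b^4 + 11*b^3 - 32*b^2 - 60*b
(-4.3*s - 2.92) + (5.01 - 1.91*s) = 2.09 - 6.21*s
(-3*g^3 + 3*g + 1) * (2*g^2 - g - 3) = -6*g^5 + 3*g^4 + 15*g^3 - g^2 - 10*g - 3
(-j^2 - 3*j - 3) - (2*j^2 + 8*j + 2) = -3*j^2 - 11*j - 5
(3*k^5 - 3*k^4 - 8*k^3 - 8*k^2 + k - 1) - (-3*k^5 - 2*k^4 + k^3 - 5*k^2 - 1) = 6*k^5 - k^4 - 9*k^3 - 3*k^2 + k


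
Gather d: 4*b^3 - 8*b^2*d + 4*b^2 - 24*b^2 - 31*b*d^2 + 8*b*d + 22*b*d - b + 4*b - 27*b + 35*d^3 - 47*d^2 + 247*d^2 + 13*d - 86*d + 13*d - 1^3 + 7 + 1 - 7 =4*b^3 - 20*b^2 - 24*b + 35*d^3 + d^2*(200 - 31*b) + d*(-8*b^2 + 30*b - 60)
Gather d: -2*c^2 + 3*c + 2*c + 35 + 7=-2*c^2 + 5*c + 42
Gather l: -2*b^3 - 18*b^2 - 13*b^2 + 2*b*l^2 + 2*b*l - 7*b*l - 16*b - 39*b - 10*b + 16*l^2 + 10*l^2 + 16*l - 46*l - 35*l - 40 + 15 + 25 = -2*b^3 - 31*b^2 - 65*b + l^2*(2*b + 26) + l*(-5*b - 65)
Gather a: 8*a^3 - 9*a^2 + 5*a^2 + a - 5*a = 8*a^3 - 4*a^2 - 4*a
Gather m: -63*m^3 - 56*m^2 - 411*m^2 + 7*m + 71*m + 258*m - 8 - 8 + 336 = -63*m^3 - 467*m^2 + 336*m + 320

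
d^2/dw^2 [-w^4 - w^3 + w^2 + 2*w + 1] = -12*w^2 - 6*w + 2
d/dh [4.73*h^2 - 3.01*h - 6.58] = 9.46*h - 3.01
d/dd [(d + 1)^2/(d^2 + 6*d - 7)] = 4*(d^2 - 4*d - 5)/(d^4 + 12*d^3 + 22*d^2 - 84*d + 49)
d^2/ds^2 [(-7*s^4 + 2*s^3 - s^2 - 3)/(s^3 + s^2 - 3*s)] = 2*(-31*s^6 + 81*s^5 - 216*s^4 - 9*s^3 + 18*s^2 + 27*s - 27)/(s^3*(s^6 + 3*s^5 - 6*s^4 - 17*s^3 + 18*s^2 + 27*s - 27))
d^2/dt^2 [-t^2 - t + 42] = -2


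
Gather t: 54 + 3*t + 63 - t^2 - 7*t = -t^2 - 4*t + 117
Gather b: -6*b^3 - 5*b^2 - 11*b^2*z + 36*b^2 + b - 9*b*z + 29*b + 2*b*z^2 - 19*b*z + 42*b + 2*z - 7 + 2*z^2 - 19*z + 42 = -6*b^3 + b^2*(31 - 11*z) + b*(2*z^2 - 28*z + 72) + 2*z^2 - 17*z + 35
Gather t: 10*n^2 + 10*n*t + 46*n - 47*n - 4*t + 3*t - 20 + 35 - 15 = 10*n^2 - n + t*(10*n - 1)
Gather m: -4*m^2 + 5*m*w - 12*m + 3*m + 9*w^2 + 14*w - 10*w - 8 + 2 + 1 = -4*m^2 + m*(5*w - 9) + 9*w^2 + 4*w - 5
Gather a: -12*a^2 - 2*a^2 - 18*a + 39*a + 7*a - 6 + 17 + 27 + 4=-14*a^2 + 28*a + 42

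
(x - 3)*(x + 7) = x^2 + 4*x - 21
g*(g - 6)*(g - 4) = g^3 - 10*g^2 + 24*g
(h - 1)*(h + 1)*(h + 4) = h^3 + 4*h^2 - h - 4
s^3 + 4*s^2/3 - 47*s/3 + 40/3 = (s - 8/3)*(s - 1)*(s + 5)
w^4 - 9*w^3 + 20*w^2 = w^2*(w - 5)*(w - 4)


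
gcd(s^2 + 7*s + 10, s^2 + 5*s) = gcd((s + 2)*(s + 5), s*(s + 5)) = s + 5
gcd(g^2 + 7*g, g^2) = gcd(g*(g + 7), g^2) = g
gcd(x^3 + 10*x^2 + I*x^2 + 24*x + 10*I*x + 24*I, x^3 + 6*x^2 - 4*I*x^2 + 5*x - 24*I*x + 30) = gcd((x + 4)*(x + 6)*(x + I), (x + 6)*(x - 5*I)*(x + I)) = x^2 + x*(6 + I) + 6*I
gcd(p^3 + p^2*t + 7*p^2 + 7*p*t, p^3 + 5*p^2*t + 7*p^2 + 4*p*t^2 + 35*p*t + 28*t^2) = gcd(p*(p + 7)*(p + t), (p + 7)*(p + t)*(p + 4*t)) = p^2 + p*t + 7*p + 7*t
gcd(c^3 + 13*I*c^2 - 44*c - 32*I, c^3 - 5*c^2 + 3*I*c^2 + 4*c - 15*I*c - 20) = c + 4*I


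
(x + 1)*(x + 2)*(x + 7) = x^3 + 10*x^2 + 23*x + 14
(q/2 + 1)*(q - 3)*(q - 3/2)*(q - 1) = q^4/2 - 7*q^3/4 - q^2 + 27*q/4 - 9/2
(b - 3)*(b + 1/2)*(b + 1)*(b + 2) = b^4 + b^3/2 - 7*b^2 - 19*b/2 - 3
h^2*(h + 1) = h^3 + h^2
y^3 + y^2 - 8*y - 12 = (y - 3)*(y + 2)^2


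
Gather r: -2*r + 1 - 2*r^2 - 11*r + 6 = -2*r^2 - 13*r + 7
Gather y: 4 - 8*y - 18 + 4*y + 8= -4*y - 6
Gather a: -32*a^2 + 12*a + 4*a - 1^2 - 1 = -32*a^2 + 16*a - 2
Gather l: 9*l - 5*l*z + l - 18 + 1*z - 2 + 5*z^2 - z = l*(10 - 5*z) + 5*z^2 - 20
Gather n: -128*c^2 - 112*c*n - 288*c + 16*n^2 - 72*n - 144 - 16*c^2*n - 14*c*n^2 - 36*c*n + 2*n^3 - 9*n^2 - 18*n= -128*c^2 - 288*c + 2*n^3 + n^2*(7 - 14*c) + n*(-16*c^2 - 148*c - 90) - 144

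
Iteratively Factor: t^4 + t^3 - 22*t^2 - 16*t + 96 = (t + 4)*(t^3 - 3*t^2 - 10*t + 24) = (t - 2)*(t + 4)*(t^2 - t - 12) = (t - 2)*(t + 3)*(t + 4)*(t - 4)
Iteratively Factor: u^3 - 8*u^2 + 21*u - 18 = (u - 3)*(u^2 - 5*u + 6) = (u - 3)^2*(u - 2)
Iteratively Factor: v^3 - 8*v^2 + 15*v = (v - 3)*(v^2 - 5*v) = v*(v - 3)*(v - 5)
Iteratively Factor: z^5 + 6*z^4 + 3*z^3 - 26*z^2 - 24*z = (z + 3)*(z^4 + 3*z^3 - 6*z^2 - 8*z) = (z + 1)*(z + 3)*(z^3 + 2*z^2 - 8*z) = (z + 1)*(z + 3)*(z + 4)*(z^2 - 2*z) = z*(z + 1)*(z + 3)*(z + 4)*(z - 2)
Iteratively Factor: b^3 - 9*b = (b - 3)*(b^2 + 3*b) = b*(b - 3)*(b + 3)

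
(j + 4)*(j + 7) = j^2 + 11*j + 28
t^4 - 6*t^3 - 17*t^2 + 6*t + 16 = (t - 8)*(t - 1)*(t + 1)*(t + 2)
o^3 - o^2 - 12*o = o*(o - 4)*(o + 3)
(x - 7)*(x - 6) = x^2 - 13*x + 42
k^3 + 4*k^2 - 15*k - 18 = (k - 3)*(k + 1)*(k + 6)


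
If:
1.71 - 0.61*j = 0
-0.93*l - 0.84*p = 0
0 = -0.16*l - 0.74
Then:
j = 2.80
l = -4.62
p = 5.12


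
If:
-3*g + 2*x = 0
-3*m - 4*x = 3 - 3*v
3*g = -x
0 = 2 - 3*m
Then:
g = 0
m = 2/3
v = 5/3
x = 0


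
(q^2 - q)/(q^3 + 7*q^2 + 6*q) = (q - 1)/(q^2 + 7*q + 6)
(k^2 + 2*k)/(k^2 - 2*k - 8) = k/(k - 4)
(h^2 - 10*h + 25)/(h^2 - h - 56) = (-h^2 + 10*h - 25)/(-h^2 + h + 56)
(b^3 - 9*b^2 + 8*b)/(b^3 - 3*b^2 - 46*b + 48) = b/(b + 6)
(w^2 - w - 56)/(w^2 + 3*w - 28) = (w - 8)/(w - 4)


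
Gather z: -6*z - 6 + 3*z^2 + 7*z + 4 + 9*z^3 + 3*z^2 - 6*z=9*z^3 + 6*z^2 - 5*z - 2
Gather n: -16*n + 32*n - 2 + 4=16*n + 2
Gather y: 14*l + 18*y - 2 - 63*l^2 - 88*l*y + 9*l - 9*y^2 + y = -63*l^2 + 23*l - 9*y^2 + y*(19 - 88*l) - 2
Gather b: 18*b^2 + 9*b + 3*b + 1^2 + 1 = 18*b^2 + 12*b + 2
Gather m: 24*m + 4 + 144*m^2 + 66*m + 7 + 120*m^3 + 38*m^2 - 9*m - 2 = 120*m^3 + 182*m^2 + 81*m + 9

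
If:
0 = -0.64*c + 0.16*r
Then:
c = 0.25*r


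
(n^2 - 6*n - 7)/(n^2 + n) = (n - 7)/n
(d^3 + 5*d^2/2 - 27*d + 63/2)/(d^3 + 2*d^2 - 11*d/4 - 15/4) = 2*(d^2 + 4*d - 21)/(2*d^2 + 7*d + 5)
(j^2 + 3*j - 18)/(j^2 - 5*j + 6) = (j + 6)/(j - 2)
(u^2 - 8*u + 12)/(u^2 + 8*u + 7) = (u^2 - 8*u + 12)/(u^2 + 8*u + 7)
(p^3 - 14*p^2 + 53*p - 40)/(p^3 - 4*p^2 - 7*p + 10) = (p - 8)/(p + 2)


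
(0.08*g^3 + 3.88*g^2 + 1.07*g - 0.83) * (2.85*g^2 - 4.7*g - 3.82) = 0.228*g^5 + 10.682*g^4 - 15.4921*g^3 - 22.2161*g^2 - 0.1864*g + 3.1706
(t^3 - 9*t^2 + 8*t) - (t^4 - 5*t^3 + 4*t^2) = -t^4 + 6*t^3 - 13*t^2 + 8*t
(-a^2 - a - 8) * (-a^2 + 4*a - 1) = a^4 - 3*a^3 + 5*a^2 - 31*a + 8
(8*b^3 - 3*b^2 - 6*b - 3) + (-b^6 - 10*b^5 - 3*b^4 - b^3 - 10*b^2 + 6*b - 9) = -b^6 - 10*b^5 - 3*b^4 + 7*b^3 - 13*b^2 - 12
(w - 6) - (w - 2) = -4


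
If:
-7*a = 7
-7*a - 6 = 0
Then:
No Solution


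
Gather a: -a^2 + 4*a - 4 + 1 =-a^2 + 4*a - 3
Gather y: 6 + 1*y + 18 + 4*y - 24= 5*y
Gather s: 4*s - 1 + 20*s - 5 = 24*s - 6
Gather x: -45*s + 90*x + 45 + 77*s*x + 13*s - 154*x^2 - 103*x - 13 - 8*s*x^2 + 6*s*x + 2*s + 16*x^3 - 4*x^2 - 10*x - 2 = -30*s + 16*x^3 + x^2*(-8*s - 158) + x*(83*s - 23) + 30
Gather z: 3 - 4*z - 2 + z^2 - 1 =z^2 - 4*z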